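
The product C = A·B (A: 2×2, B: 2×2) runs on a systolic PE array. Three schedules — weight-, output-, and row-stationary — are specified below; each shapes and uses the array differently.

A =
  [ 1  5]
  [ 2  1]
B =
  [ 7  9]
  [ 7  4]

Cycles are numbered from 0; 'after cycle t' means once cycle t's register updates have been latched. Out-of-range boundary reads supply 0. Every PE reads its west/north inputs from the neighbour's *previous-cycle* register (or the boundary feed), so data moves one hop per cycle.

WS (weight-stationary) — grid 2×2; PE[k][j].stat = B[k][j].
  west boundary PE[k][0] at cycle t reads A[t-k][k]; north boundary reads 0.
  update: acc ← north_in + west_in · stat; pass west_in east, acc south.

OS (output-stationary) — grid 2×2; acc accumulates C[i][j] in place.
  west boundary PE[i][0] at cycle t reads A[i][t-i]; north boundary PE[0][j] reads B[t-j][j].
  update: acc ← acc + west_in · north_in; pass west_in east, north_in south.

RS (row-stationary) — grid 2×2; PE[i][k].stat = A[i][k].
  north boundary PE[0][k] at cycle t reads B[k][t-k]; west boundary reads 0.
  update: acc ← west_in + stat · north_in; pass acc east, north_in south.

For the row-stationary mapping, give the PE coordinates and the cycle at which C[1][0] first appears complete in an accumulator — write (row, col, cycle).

(row, col, cycle) = (1, 1, 2)

Under RS, C[1][0] lands at PE[1][1]:
  [0] (1,1) acc=0 (h:0 v:0)
  [1] (1,1) acc=0 (h:0 v:0)
  [2] (1,1) acc=21 (h:21 v:7)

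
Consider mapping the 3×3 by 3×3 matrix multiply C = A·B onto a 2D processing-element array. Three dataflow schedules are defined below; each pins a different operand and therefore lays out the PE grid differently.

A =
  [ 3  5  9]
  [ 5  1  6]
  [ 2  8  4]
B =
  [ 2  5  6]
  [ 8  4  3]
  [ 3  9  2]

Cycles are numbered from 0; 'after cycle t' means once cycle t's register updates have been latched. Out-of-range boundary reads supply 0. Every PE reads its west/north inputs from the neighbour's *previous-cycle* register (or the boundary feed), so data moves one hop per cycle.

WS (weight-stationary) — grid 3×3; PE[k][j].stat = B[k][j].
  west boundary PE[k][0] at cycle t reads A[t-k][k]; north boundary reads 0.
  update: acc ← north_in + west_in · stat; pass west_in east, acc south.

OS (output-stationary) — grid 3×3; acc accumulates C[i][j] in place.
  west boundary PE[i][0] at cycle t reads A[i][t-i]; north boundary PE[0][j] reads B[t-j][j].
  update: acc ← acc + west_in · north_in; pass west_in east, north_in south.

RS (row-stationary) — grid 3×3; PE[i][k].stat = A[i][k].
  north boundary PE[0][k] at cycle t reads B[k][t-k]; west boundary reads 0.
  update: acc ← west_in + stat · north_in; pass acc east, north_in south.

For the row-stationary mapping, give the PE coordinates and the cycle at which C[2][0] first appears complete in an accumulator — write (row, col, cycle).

(row, col, cycle) = (2, 2, 4)

RS: C[2][0] accumulates in PE[2][2]:
  c0 r2c2: 0 / 0 / 0
  c1 r2c2: 0 / 0 / 0
  c2 r2c2: 0 / 0 / 0
  c3 r2c2: 0 / 0 / 0
  c4 r2c2: 80 / 80 / 3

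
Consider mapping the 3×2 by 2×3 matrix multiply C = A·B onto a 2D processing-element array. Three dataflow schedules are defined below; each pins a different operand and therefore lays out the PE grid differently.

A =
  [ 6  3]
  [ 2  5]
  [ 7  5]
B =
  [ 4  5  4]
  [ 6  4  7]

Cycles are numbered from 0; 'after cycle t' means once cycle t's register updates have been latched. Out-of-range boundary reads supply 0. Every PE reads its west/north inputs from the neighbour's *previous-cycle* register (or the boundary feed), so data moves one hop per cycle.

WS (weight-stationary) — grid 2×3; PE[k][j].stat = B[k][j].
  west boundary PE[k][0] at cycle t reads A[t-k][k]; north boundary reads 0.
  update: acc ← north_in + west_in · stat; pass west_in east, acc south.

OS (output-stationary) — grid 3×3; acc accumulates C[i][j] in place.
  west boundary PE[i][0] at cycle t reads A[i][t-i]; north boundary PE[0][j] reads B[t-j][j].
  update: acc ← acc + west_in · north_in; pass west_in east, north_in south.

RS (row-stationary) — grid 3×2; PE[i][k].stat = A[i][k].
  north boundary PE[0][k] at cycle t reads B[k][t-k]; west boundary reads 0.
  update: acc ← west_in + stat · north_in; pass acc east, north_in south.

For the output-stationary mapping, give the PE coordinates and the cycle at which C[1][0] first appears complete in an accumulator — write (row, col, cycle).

OS — PE[1][0] is where C[1][0] collects:
  cycle 0: PE[1][0] → acc 0, east 0, south 0
  cycle 1: PE[1][0] → acc 8, east 2, south 4
  cycle 2: PE[1][0] → acc 38, east 5, south 6

(row, col, cycle) = (1, 0, 2)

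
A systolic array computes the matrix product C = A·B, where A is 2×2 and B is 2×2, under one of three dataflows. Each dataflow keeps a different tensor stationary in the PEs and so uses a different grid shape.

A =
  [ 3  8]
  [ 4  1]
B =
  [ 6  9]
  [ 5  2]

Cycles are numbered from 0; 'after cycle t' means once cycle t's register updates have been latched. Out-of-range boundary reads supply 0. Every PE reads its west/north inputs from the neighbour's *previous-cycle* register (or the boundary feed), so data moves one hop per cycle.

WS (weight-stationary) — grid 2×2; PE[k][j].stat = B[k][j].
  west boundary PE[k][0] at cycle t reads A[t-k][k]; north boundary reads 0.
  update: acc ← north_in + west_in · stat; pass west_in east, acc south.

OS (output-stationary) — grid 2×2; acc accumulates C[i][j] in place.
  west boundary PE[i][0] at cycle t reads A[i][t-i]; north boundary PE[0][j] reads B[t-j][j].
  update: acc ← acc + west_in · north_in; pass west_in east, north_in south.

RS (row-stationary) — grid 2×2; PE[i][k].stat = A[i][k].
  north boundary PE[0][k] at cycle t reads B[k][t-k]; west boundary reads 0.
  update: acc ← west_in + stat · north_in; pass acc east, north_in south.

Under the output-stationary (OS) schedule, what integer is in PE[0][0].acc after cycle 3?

PE[0][0].acc = 58

OS (2×2). Following PE[0][0] plus its west/north inputs:
  t=0 PE[0][0]: acc=18 h=3 v=6
  t=1 PE[0][0]: acc=58 h=8 v=5
  t=2 PE[0][0]: acc=58 h=0 v=0
  t=3 PE[0][0]: acc=58 h=0 v=0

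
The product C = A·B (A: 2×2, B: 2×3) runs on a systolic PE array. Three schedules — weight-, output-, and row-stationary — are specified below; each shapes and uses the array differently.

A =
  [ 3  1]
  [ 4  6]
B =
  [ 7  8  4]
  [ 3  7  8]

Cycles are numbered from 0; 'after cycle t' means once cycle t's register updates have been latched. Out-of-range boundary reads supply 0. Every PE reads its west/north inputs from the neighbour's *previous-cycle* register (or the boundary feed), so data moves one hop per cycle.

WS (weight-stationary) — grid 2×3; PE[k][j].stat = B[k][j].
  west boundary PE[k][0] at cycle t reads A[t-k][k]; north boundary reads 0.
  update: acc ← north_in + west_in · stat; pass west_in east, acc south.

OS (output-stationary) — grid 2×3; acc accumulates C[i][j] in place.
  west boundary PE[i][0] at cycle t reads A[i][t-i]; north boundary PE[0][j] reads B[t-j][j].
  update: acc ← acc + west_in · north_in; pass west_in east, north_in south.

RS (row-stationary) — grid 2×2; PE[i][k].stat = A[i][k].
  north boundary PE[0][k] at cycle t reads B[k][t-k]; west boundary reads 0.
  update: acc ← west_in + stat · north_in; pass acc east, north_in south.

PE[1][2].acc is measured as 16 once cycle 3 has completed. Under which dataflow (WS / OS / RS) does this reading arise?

dataflow = OS

Under WS (2×3), PE[1][2]:
  [0] (1,2) acc=0 (h:0 v:0)
  [1] (1,2) acc=0 (h:0 v:0)
  [2] (1,2) acc=0 (h:0 v:0)
  [3] (1,2) acc=20 (h:1 v:20)
Under OS (2×3), PE[1][2]:
  [0] (1,2) acc=0 (h:0 v:0)
  [1] (1,2) acc=0 (h:0 v:0)
  [2] (1,2) acc=0 (h:0 v:0)
  [3] (1,2) acc=16 (h:4 v:4)
RS: PE[1][2] is outside its 2×2 grid.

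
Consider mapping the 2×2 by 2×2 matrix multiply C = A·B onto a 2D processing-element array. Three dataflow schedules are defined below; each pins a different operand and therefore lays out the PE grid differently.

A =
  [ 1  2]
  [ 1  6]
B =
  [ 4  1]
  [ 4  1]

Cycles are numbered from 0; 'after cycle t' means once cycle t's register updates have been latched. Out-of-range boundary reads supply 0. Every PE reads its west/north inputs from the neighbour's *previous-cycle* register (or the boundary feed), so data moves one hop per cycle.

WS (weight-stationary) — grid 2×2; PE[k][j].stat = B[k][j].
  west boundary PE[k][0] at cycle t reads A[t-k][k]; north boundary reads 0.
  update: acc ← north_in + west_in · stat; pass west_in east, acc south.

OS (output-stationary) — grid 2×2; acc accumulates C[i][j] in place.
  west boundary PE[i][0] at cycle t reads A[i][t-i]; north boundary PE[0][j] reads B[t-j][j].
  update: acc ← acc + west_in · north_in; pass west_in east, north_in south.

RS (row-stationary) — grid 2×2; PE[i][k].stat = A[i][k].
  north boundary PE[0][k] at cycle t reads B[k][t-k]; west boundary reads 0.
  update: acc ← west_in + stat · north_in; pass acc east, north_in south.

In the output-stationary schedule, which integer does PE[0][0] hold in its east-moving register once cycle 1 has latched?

Tracing OS — 2×2 array, target PE[0][0]:
  step 0 · PE0,0: acc=4; fwd→1 fwd↓4
  step 1 · PE0,0: acc=12; fwd→2 fwd↓4

register = 2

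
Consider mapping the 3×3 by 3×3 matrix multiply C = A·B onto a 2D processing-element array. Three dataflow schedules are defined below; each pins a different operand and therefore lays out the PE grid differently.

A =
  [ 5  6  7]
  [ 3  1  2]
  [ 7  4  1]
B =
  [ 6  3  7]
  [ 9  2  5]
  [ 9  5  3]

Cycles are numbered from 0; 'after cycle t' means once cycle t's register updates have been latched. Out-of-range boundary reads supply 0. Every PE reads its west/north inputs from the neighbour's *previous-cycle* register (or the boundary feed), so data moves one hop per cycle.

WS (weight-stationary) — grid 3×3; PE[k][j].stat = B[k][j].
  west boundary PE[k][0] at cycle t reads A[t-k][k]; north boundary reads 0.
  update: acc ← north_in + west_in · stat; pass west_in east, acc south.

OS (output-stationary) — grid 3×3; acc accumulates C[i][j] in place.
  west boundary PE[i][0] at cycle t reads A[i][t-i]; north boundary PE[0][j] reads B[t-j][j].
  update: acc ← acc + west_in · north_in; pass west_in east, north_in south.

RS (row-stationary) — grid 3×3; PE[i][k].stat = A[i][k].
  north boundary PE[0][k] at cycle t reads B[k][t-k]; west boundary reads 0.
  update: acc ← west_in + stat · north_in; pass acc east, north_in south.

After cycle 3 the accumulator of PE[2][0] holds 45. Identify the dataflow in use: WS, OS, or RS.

WS (3×3 grid), PE[2][0]:
  after 0 — PE[2][0] acc=0, pass-E 0, pass-S 0
  after 1 — PE[2][0] acc=0, pass-E 0, pass-S 0
  after 2 — PE[2][0] acc=147, pass-E 7, pass-S 147
  after 3 — PE[2][0] acc=45, pass-E 2, pass-S 45
OS (3×3 grid), PE[2][0]:
  after 0 — PE[2][0] acc=0, pass-E 0, pass-S 0
  after 1 — PE[2][0] acc=0, pass-E 0, pass-S 0
  after 2 — PE[2][0] acc=42, pass-E 7, pass-S 6
  after 3 — PE[2][0] acc=78, pass-E 4, pass-S 9
RS (3×3 grid), PE[2][0]:
  after 0 — PE[2][0] acc=0, pass-E 0, pass-S 0
  after 1 — PE[2][0] acc=0, pass-E 0, pass-S 0
  after 2 — PE[2][0] acc=42, pass-E 42, pass-S 6
  after 3 — PE[2][0] acc=21, pass-E 21, pass-S 3

dataflow = WS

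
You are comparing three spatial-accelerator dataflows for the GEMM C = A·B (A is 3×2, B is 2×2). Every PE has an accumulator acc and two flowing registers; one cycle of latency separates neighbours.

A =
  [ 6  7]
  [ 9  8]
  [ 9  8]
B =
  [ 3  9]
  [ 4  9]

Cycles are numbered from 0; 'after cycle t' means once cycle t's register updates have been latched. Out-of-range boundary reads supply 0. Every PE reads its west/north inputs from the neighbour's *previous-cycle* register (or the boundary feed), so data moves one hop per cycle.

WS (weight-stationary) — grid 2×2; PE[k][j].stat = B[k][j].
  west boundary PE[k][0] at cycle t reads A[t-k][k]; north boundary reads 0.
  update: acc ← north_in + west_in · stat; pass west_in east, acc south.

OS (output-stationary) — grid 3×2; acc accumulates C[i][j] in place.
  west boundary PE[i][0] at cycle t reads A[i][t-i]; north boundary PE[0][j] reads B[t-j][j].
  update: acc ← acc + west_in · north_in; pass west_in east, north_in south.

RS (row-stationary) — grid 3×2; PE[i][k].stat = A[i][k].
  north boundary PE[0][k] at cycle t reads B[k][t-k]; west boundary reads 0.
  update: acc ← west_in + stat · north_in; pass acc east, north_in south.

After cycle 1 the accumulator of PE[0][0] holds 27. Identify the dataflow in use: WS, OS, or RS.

WS (2×2 grid), PE[0][0]:
  @0  [0,0]  acc 18  |  →6  ↓18
  @1  [0,0]  acc 27  |  →9  ↓27
OS (3×2 grid), PE[0][0]:
  @0  [0,0]  acc 18  |  →6  ↓3
  @1  [0,0]  acc 46  |  →7  ↓4
RS (3×2 grid), PE[0][0]:
  @0  [0,0]  acc 18  |  →18  ↓3
  @1  [0,0]  acc 54  |  →54  ↓9

dataflow = WS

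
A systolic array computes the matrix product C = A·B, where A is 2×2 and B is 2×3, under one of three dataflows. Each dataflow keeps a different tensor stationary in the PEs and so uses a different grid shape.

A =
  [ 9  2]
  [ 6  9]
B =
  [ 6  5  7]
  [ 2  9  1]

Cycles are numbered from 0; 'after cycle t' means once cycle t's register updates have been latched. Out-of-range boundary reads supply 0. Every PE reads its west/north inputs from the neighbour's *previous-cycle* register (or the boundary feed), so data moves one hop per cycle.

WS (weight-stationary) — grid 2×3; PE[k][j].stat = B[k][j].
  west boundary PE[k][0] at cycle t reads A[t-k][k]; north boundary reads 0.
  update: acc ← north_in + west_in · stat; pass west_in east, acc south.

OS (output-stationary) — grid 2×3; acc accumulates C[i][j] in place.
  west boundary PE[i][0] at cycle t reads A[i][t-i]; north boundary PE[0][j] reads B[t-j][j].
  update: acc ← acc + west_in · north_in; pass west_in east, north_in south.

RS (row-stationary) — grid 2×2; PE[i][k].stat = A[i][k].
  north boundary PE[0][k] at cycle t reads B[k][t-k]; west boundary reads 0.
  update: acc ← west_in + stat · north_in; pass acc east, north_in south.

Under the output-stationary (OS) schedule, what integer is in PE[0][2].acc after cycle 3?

OS on a 2×3 grid — tracing PE[0][2] and its feeders:
  [0] (0,1) acc=0 (h:0 v:0)
  [0] (0,2) acc=0 (h:0 v:0)
  [1] (0,1) acc=45 (h:9 v:5)
  [1] (0,2) acc=0 (h:0 v:0)
  [2] (0,1) acc=63 (h:2 v:9)
  [2] (0,2) acc=63 (h:9 v:7)
  [3] (0,1) acc=63 (h:0 v:0)
  [3] (0,2) acc=65 (h:2 v:1)

PE[0][2].acc = 65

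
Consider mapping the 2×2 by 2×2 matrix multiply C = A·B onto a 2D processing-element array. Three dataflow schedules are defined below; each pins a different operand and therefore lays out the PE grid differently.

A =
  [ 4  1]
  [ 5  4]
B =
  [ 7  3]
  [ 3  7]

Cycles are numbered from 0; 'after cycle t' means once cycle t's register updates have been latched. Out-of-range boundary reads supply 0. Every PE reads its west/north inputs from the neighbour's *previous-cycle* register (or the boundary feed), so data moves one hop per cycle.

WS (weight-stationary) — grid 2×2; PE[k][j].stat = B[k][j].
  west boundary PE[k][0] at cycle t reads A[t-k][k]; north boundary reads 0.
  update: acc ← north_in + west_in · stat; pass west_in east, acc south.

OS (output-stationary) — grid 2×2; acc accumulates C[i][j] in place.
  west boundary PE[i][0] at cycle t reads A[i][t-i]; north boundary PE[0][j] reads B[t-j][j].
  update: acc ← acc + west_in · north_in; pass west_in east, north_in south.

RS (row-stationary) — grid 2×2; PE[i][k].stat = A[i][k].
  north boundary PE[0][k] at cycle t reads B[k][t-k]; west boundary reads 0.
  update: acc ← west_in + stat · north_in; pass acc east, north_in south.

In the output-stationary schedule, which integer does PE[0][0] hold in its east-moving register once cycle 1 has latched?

register = 1

OS (2×2). Following PE[0][0] plus its west/north inputs:
  c0 r0c0: 28 / 4 / 7
  c1 r0c0: 31 / 1 / 3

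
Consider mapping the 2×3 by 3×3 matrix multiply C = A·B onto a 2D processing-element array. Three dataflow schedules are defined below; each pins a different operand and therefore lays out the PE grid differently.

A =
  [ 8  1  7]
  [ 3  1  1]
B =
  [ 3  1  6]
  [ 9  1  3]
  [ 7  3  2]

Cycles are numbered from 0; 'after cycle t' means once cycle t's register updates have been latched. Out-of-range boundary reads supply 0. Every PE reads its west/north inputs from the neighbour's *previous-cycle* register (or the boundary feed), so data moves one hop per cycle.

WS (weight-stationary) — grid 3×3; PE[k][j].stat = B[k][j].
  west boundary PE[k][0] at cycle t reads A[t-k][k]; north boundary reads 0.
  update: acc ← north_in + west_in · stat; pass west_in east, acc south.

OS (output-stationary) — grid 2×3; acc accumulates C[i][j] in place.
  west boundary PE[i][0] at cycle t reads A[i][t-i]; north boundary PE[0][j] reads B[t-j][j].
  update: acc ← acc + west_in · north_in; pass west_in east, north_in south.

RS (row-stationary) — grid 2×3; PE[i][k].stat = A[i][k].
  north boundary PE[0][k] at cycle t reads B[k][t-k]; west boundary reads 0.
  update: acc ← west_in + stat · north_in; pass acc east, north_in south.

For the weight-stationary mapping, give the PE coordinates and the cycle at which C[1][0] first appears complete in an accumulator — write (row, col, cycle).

WS — PE[2][0] is where C[1][0] collects:
  [0] (2,0) acc=0 (h:0 v:0)
  [1] (2,0) acc=0 (h:0 v:0)
  [2] (2,0) acc=82 (h:7 v:82)
  [3] (2,0) acc=25 (h:1 v:25)

(row, col, cycle) = (2, 0, 3)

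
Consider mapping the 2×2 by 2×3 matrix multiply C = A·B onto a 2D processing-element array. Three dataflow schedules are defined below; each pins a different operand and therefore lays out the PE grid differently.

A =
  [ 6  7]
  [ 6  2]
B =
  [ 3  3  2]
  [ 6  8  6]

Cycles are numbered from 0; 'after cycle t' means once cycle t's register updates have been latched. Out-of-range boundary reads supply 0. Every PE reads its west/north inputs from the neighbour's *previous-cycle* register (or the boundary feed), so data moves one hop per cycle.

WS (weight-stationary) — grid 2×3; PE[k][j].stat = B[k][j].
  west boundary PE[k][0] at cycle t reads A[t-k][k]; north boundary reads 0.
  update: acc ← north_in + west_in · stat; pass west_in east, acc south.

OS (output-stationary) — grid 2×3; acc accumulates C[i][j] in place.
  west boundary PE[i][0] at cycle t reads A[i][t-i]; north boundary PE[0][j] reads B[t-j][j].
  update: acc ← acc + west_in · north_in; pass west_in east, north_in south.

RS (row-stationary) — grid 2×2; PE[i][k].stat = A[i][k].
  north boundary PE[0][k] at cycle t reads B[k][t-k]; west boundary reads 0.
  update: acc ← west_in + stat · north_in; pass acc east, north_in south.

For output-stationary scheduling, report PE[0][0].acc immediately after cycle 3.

Tracing OS — 2×3 array, target PE[0][0]:
  0: (0,0).acc=18  regs=<6,3>
  1: (0,0).acc=60  regs=<7,6>
  2: (0,0).acc=60  regs=<0,0>
  3: (0,0).acc=60  regs=<0,0>

PE[0][0].acc = 60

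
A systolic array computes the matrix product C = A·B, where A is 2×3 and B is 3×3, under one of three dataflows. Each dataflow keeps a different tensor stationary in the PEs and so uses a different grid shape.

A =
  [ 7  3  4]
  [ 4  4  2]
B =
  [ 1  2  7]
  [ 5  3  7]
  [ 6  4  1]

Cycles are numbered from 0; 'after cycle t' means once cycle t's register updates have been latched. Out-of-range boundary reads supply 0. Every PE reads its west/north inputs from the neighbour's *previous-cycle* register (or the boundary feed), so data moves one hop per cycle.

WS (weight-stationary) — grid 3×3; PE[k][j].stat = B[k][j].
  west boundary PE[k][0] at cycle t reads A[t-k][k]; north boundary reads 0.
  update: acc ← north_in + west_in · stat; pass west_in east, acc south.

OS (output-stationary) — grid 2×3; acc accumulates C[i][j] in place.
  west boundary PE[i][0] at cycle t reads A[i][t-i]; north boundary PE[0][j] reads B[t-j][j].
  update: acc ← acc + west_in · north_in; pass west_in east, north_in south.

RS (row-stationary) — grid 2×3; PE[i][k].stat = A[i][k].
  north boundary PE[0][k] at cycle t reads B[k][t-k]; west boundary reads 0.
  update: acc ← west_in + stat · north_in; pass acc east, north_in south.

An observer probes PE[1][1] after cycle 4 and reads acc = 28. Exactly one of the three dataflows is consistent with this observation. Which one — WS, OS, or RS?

— WS: 3×3; PE[1][1] trace:
  c0 r1c1: 0 / 0 / 0
  c1 r1c1: 0 / 0 / 0
  c2 r1c1: 23 / 3 / 23
  c3 r1c1: 20 / 4 / 20
  c4 r1c1: 0 / 0 / 0
— OS: 2×3; PE[1][1] trace:
  c0 r1c1: 0 / 0 / 0
  c1 r1c1: 0 / 0 / 0
  c2 r1c1: 8 / 4 / 2
  c3 r1c1: 20 / 4 / 3
  c4 r1c1: 28 / 2 / 4
— RS: 2×3; PE[1][1] trace:
  c0 r1c1: 0 / 0 / 0
  c1 r1c1: 0 / 0 / 0
  c2 r1c1: 24 / 24 / 5
  c3 r1c1: 20 / 20 / 3
  c4 r1c1: 56 / 56 / 7

dataflow = OS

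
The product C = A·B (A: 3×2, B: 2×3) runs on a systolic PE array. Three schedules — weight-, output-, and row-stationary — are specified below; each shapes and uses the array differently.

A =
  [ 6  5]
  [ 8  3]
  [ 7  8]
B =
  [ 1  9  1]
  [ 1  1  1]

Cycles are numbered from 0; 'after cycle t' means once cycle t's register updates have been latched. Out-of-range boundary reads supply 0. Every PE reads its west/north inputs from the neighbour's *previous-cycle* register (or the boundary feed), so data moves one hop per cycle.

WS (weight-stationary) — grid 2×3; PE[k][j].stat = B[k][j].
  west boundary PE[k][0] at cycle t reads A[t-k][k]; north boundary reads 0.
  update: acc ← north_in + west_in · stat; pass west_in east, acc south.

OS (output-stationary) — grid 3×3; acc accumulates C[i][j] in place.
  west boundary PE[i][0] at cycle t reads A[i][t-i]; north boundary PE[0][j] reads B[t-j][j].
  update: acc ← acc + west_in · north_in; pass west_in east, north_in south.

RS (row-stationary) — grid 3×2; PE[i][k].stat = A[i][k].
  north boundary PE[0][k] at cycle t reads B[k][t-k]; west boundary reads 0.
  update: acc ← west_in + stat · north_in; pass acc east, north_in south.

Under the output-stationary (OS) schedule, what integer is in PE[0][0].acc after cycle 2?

PE[0][0].acc = 11

Tracing OS — 3×3 array, target PE[0][0]:
  after 0 — PE[0][0] acc=6, pass-E 6, pass-S 1
  after 1 — PE[0][0] acc=11, pass-E 5, pass-S 1
  after 2 — PE[0][0] acc=11, pass-E 0, pass-S 0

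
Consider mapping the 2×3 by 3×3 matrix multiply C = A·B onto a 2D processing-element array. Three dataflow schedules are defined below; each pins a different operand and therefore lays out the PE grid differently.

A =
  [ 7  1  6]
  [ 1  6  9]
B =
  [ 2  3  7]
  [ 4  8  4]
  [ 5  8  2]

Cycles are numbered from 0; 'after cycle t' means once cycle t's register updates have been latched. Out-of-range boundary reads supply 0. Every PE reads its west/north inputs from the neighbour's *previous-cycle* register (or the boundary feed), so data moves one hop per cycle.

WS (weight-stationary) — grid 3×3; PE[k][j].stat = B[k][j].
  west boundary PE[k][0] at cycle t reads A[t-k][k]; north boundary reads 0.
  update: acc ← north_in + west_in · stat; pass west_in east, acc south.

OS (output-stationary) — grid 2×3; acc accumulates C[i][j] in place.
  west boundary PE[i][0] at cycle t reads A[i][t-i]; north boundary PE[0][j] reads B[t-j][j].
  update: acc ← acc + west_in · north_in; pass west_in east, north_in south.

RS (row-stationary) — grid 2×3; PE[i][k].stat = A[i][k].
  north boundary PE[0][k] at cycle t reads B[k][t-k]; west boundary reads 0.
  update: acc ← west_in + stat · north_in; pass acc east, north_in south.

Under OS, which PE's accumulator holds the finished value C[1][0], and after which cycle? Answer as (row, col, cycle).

(row, col, cycle) = (1, 0, 3)

OS: C[1][0] accumulates in PE[1][0]:
  @0  [1,0]  acc 0  |  →0  ↓0
  @1  [1,0]  acc 2  |  →1  ↓2
  @2  [1,0]  acc 26  |  →6  ↓4
  @3  [1,0]  acc 71  |  →9  ↓5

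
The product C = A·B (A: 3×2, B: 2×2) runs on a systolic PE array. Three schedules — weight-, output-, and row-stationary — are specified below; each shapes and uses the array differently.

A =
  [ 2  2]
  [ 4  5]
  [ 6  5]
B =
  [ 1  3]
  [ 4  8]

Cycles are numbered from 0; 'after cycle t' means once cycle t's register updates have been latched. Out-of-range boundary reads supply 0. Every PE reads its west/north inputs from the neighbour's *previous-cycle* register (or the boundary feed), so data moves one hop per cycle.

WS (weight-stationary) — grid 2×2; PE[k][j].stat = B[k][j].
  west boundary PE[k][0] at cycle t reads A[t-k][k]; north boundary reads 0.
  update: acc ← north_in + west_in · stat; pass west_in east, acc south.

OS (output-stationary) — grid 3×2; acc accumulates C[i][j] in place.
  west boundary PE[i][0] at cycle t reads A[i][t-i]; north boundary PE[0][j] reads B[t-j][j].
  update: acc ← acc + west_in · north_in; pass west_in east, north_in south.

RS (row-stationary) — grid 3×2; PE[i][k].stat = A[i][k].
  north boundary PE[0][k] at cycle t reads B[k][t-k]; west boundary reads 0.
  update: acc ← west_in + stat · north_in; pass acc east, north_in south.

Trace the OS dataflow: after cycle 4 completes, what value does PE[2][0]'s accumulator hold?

PE[2][0].acc = 26

OS 3×2: PE[2][0] cycle-by-cycle (with neighbour feeds):
  c0 r1c0: 0 / 0 / 0
  c0 r2c0: 0 / 0 / 0
  c1 r1c0: 4 / 4 / 1
  c1 r2c0: 0 / 0 / 0
  c2 r1c0: 24 / 5 / 4
  c2 r2c0: 6 / 6 / 1
  c3 r1c0: 24 / 0 / 0
  c3 r2c0: 26 / 5 / 4
  c4 r1c0: 24 / 0 / 0
  c4 r2c0: 26 / 0 / 0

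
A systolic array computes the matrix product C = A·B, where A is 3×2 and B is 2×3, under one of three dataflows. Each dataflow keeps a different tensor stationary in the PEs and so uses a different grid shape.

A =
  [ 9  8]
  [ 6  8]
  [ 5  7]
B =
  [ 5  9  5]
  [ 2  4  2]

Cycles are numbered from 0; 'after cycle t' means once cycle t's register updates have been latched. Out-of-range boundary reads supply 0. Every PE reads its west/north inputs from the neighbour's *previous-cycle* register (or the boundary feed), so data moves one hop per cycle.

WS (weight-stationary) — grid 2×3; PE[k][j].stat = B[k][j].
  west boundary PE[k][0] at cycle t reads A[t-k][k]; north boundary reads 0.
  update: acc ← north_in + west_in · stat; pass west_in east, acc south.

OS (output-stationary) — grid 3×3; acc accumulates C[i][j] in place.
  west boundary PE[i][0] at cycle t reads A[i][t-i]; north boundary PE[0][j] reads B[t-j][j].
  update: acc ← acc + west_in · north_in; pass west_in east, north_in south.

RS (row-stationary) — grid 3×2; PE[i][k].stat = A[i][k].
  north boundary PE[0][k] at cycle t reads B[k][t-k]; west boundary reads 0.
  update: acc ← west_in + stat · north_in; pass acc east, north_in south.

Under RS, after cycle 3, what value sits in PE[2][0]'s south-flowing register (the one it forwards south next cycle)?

RS 3×2: PE[2][0] cycle-by-cycle (with neighbour feeds):
  [0] (1,0) acc=0 (h:0 v:0)
  [0] (2,0) acc=0 (h:0 v:0)
  [1] (1,0) acc=30 (h:30 v:5)
  [1] (2,0) acc=0 (h:0 v:0)
  [2] (1,0) acc=54 (h:54 v:9)
  [2] (2,0) acc=25 (h:25 v:5)
  [3] (1,0) acc=30 (h:30 v:5)
  [3] (2,0) acc=45 (h:45 v:9)

register = 9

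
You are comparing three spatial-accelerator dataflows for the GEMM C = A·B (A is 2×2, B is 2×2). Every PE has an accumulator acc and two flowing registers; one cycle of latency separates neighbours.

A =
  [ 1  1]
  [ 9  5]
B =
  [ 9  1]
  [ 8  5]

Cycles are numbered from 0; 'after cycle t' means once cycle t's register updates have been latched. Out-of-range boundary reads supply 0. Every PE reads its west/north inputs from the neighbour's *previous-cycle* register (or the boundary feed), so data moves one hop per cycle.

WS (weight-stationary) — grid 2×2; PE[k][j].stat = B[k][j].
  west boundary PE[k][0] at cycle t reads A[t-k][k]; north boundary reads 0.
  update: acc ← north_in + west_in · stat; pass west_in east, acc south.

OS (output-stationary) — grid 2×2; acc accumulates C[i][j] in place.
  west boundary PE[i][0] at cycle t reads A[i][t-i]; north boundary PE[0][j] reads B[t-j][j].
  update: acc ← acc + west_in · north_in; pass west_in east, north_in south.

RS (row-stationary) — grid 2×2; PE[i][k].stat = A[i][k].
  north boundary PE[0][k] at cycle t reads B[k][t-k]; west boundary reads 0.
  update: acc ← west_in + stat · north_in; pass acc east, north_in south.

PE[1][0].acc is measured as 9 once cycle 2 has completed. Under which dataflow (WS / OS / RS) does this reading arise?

dataflow = RS

— WS: 2×2; PE[1][0] trace:
  @0  [1,0]  acc 0  |  →0  ↓0
  @1  [1,0]  acc 17  |  →1  ↓17
  @2  [1,0]  acc 121  |  →5  ↓121
— OS: 2×2; PE[1][0] trace:
  @0  [1,0]  acc 0  |  →0  ↓0
  @1  [1,0]  acc 81  |  →9  ↓9
  @2  [1,0]  acc 121  |  →5  ↓8
— RS: 2×2; PE[1][0] trace:
  @0  [1,0]  acc 0  |  →0  ↓0
  @1  [1,0]  acc 81  |  →81  ↓9
  @2  [1,0]  acc 9  |  →9  ↓1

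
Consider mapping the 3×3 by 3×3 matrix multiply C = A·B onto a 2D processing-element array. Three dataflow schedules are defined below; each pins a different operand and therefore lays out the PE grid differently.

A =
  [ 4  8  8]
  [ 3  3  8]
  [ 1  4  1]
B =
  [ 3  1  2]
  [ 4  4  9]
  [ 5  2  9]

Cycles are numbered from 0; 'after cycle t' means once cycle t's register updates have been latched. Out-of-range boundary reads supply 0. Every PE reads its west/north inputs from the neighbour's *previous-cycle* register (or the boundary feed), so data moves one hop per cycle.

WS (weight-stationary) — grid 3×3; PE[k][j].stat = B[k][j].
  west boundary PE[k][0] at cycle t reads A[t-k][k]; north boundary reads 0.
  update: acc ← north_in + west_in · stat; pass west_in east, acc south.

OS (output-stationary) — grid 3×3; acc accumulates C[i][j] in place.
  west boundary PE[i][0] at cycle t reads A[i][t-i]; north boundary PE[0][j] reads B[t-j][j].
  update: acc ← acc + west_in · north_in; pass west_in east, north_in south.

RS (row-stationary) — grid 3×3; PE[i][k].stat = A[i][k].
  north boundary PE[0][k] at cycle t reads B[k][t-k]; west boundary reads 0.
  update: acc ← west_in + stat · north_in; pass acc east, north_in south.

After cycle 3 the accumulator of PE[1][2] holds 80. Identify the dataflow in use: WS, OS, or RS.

WS (3×3 grid), PE[1][2]:
  t=0 PE[1][2]: acc=0 h=0 v=0
  t=1 PE[1][2]: acc=0 h=0 v=0
  t=2 PE[1][2]: acc=0 h=0 v=0
  t=3 PE[1][2]: acc=80 h=8 v=80
OS (3×3 grid), PE[1][2]:
  t=0 PE[1][2]: acc=0 h=0 v=0
  t=1 PE[1][2]: acc=0 h=0 v=0
  t=2 PE[1][2]: acc=0 h=0 v=0
  t=3 PE[1][2]: acc=6 h=3 v=2
RS (3×3 grid), PE[1][2]:
  t=0 PE[1][2]: acc=0 h=0 v=0
  t=1 PE[1][2]: acc=0 h=0 v=0
  t=2 PE[1][2]: acc=0 h=0 v=0
  t=3 PE[1][2]: acc=61 h=61 v=5

dataflow = WS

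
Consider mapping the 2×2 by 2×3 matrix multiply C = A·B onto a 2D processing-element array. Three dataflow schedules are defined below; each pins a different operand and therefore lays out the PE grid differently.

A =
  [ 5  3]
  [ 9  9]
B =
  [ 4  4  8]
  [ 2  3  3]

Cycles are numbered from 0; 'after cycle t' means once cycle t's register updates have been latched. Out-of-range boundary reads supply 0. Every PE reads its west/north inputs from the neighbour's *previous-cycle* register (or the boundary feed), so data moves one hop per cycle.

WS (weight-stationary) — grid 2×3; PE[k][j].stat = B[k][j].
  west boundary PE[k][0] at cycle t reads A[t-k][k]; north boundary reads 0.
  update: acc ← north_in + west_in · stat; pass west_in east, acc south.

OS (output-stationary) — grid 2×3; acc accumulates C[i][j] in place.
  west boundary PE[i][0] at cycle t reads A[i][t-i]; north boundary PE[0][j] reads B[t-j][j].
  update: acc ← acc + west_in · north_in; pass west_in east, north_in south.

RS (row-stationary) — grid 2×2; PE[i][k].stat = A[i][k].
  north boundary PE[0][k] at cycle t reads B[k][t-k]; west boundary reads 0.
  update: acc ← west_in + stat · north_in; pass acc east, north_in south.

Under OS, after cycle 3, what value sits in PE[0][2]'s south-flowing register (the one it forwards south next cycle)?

Tracing OS — 2×3 array, target PE[0][2]:
  c0 r0c1: 0 / 0 / 0
  c0 r0c2: 0 / 0 / 0
  c1 r0c1: 20 / 5 / 4
  c1 r0c2: 0 / 0 / 0
  c2 r0c1: 29 / 3 / 3
  c2 r0c2: 40 / 5 / 8
  c3 r0c1: 29 / 0 / 0
  c3 r0c2: 49 / 3 / 3

register = 3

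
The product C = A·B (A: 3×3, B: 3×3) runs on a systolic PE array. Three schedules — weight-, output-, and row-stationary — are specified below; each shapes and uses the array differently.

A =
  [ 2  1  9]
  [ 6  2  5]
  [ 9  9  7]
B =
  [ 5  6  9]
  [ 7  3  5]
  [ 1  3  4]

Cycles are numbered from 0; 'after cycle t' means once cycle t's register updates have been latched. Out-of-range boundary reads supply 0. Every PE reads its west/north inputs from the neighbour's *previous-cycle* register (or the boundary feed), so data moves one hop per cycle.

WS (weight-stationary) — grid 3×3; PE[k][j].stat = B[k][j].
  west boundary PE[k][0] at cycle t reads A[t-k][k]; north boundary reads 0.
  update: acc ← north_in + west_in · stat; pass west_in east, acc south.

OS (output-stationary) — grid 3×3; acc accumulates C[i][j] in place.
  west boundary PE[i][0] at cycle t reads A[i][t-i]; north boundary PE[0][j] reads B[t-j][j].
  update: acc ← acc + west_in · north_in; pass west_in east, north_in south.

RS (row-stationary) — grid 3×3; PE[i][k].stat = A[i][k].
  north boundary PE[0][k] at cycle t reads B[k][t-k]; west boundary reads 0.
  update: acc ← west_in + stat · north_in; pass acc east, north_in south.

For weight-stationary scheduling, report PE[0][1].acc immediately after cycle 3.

PE[0][1].acc = 54

WS (3×3). Following PE[0][1] plus its west/north inputs:
  t=0 PE[0][0]: acc=10 h=2 v=10
  t=0 PE[0][1]: acc=0 h=0 v=0
  t=1 PE[0][0]: acc=30 h=6 v=30
  t=1 PE[0][1]: acc=12 h=2 v=12
  t=2 PE[0][0]: acc=45 h=9 v=45
  t=2 PE[0][1]: acc=36 h=6 v=36
  t=3 PE[0][0]: acc=0 h=0 v=0
  t=3 PE[0][1]: acc=54 h=9 v=54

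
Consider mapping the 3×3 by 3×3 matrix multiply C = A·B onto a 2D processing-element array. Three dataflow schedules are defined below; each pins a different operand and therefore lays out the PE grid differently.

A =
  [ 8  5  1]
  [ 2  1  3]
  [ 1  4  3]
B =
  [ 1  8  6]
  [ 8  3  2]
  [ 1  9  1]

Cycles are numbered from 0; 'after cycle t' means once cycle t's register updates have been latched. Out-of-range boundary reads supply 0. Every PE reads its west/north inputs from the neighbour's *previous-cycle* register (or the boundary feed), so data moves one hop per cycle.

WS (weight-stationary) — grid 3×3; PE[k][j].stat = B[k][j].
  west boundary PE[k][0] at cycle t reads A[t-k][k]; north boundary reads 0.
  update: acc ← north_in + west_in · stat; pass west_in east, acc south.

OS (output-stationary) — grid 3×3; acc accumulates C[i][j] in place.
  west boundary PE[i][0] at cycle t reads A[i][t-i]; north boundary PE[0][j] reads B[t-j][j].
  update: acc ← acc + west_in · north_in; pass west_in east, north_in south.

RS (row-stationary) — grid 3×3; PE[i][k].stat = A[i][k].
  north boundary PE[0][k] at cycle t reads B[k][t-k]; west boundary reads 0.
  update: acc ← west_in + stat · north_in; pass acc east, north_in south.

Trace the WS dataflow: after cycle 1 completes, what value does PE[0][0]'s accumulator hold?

WS on a 3×3 grid — tracing PE[0][0] and its feeders:
  t=0 PE[0][0]: acc=8 h=8 v=8
  t=1 PE[0][0]: acc=2 h=2 v=2

PE[0][0].acc = 2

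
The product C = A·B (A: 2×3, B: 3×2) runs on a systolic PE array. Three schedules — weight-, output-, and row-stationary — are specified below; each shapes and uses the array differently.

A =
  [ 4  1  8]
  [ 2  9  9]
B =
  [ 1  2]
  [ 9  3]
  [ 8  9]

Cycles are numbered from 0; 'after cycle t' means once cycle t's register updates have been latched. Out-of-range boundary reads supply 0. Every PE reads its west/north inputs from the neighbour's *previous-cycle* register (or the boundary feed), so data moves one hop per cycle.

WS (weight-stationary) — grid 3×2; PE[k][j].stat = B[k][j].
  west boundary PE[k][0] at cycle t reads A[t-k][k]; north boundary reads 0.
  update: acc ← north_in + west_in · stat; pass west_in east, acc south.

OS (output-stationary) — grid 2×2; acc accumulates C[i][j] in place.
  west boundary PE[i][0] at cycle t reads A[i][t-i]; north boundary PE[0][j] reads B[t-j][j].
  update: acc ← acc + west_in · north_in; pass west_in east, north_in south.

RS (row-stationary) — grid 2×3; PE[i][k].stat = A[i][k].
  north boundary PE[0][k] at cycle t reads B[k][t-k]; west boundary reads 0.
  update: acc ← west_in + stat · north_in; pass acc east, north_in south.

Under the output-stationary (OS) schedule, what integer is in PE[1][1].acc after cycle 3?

PE[1][1].acc = 31

OS on a 2×2 grid — tracing PE[1][1] and its feeders:
  [0] (0,1) acc=0 (h:0 v:0)
  [0] (1,0) acc=0 (h:0 v:0)
  [0] (1,1) acc=0 (h:0 v:0)
  [1] (0,1) acc=8 (h:4 v:2)
  [1] (1,0) acc=2 (h:2 v:1)
  [1] (1,1) acc=0 (h:0 v:0)
  [2] (0,1) acc=11 (h:1 v:3)
  [2] (1,0) acc=83 (h:9 v:9)
  [2] (1,1) acc=4 (h:2 v:2)
  [3] (0,1) acc=83 (h:8 v:9)
  [3] (1,0) acc=155 (h:9 v:8)
  [3] (1,1) acc=31 (h:9 v:3)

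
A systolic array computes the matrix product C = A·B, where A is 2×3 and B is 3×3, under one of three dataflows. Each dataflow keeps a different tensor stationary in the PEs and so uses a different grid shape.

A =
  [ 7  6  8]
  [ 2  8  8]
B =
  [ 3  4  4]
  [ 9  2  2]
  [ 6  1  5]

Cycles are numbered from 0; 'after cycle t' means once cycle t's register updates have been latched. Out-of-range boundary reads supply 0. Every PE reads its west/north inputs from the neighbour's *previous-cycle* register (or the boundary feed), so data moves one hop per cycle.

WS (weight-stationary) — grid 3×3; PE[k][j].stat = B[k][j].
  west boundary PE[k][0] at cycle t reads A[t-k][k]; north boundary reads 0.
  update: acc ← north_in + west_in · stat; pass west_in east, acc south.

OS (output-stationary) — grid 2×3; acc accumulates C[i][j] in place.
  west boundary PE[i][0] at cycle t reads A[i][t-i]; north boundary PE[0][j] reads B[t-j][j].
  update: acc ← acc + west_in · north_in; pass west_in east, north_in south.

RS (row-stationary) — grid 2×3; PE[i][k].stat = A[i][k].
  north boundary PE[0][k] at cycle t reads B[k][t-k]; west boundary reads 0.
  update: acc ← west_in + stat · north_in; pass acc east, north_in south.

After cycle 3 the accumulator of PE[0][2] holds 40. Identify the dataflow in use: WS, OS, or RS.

dataflow = OS

WS [3×3] PE[0][2] across cycles:
  c0 r0c2: 0 / 0 / 0
  c1 r0c2: 0 / 0 / 0
  c2 r0c2: 28 / 7 / 28
  c3 r0c2: 8 / 2 / 8
OS [2×3] PE[0][2] across cycles:
  c0 r0c2: 0 / 0 / 0
  c1 r0c2: 0 / 0 / 0
  c2 r0c2: 28 / 7 / 4
  c3 r0c2: 40 / 6 / 2
RS [2×3] PE[0][2] across cycles:
  c0 r0c2: 0 / 0 / 0
  c1 r0c2: 0 / 0 / 0
  c2 r0c2: 123 / 123 / 6
  c3 r0c2: 48 / 48 / 1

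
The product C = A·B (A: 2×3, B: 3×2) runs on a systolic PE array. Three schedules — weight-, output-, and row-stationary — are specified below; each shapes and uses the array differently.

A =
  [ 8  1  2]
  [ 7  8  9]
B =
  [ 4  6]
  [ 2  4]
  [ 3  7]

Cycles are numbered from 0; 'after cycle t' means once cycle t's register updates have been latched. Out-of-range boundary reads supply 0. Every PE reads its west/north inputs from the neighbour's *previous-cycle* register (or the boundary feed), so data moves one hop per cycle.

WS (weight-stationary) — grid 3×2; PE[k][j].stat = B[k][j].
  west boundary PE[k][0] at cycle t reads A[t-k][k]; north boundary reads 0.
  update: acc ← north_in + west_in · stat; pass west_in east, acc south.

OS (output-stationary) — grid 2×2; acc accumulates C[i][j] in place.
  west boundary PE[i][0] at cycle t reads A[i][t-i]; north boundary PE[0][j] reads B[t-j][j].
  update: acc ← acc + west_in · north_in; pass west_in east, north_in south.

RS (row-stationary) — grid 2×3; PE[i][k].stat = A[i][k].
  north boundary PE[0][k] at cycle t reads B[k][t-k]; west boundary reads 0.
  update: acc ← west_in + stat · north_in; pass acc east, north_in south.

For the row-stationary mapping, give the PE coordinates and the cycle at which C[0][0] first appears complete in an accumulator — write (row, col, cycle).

RS — PE[0][2] is where C[0][0] collects:
  t=0 PE[0][2]: acc=0 h=0 v=0
  t=1 PE[0][2]: acc=0 h=0 v=0
  t=2 PE[0][2]: acc=40 h=40 v=3

(row, col, cycle) = (0, 2, 2)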